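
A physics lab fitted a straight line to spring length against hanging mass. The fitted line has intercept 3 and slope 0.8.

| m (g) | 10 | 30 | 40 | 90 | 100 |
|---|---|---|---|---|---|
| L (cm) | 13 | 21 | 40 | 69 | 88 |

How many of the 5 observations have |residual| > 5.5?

m=10: L̂ = 3 + 0.8·10 = 11; r = 13 − 11 = 2
m=30: L̂ = 3 + 0.8·30 = 27; r = 21 − 27 = -6
m=40: L̂ = 3 + 0.8·40 = 35; r = 40 − 35 = 5
m=90: L̂ = 3 + 0.8·90 = 75; r = 69 − 75 = -6
m=100: L̂ = 3 + 0.8·100 = 83; r = 88 − 83 = 5
|r| > 5.5: m=30 (|r|=6), m=90 (|r|=6) → 2

2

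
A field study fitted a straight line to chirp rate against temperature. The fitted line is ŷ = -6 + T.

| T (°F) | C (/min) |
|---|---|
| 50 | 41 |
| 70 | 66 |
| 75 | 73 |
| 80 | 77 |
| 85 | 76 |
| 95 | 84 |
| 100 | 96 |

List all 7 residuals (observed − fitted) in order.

T=50: ŷ = -6 + 50 = 44; e = 41 − 44 = -3
T=70: ŷ = -6 + 70 = 64; e = 66 − 64 = 2
T=75: ŷ = -6 + 75 = 69; e = 73 − 69 = 4
T=80: ŷ = -6 + 80 = 74; e = 77 − 74 = 3
T=85: ŷ = -6 + 85 = 79; e = 76 − 79 = -3
T=95: ŷ = -6 + 95 = 89; e = 84 − 89 = -5
T=100: ŷ = -6 + 100 = 94; e = 96 − 94 = 2

-3, 2, 4, 3, -3, -5, 2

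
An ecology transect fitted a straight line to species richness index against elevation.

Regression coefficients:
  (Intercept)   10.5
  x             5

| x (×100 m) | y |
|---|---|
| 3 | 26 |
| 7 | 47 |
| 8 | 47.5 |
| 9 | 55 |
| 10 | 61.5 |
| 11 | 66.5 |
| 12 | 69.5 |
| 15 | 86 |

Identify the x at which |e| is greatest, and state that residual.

x = 8, e = -3

x=3: ŷ = 10.5 + 5·3 = 25.5; e = 26 − 25.5 = 0.5
x=7: ŷ = 10.5 + 5·7 = 45.5; e = 47 − 45.5 = 1.5
x=8: ŷ = 10.5 + 5·8 = 50.5; e = 47.5 − 50.5 = -3
x=9: ŷ = 10.5 + 5·9 = 55.5; e = 55 − 55.5 = -0.5
x=10: ŷ = 10.5 + 5·10 = 60.5; e = 61.5 − 60.5 = 1
x=11: ŷ = 10.5 + 5·11 = 65.5; e = 66.5 − 65.5 = 1
x=12: ŷ = 10.5 + 5·12 = 70.5; e = 69.5 − 70.5 = -1
x=15: ŷ = 10.5 + 5·15 = 85.5; e = 86 − 85.5 = 0.5
Largest |e| is 3 at x = 8, residual -3.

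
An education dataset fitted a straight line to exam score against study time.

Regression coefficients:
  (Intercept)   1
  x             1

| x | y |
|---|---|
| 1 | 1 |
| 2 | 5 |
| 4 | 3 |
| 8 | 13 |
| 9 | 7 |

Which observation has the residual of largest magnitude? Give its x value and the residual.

x = 8, e = 4

x=1: ŷ = 1 + 1 = 2; e = 1 − 2 = -1
x=2: ŷ = 1 + 2 = 3; e = 5 − 3 = 2
x=4: ŷ = 1 + 4 = 5; e = 3 − 5 = -2
x=8: ŷ = 1 + 8 = 9; e = 13 − 9 = 4
x=9: ŷ = 1 + 9 = 10; e = 7 − 10 = -3
Largest |e| is 4 at x = 8, residual 4.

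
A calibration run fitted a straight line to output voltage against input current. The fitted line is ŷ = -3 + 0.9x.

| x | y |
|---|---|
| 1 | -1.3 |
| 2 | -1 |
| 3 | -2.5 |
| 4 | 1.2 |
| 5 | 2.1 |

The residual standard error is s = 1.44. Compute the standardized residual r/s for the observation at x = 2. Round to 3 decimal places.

ŷ = -3 + 0.9·2 = -1.2
r = -1 − (-1.2) = 0.2
r/s = 0.2 / 1.44 = 0.139

0.139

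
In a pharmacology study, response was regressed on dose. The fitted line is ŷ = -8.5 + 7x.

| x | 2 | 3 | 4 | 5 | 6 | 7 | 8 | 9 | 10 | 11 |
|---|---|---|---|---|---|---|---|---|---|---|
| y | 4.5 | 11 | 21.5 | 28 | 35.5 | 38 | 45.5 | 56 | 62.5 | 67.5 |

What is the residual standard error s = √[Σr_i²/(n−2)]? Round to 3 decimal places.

s = 1.871

x=2: ŷ = -8.5 + 7·2 = 5.5; r = 4.5 − 5.5 = -1
x=3: ŷ = -8.5 + 7·3 = 12.5; r = 11 − 12.5 = -1.5
x=4: ŷ = -8.5 + 7·4 = 19.5; r = 21.5 − 19.5 = 2
x=5: ŷ = -8.5 + 7·5 = 26.5; r = 28 − 26.5 = 1.5
x=6: ŷ = -8.5 + 7·6 = 33.5; r = 35.5 − 33.5 = 2
x=7: ŷ = -8.5 + 7·7 = 40.5; r = 38 − 40.5 = -2.5
x=8: ŷ = -8.5 + 7·8 = 47.5; r = 45.5 − 47.5 = -2
x=9: ŷ = -8.5 + 7·9 = 54.5; r = 56 − 54.5 = 1.5
x=10: ŷ = -8.5 + 7·10 = 61.5; r = 62.5 − 61.5 = 1
x=11: ŷ = -8.5 + 7·11 = 68.5; r = 67.5 − 68.5 = -1
SSE = 1 + 2.25 + 4 + 2.25 + 4 + 6.25 + 4 + 2.25 + 1 + 1 = 28
s = √(28/8) = √3.5 ≈ 1.871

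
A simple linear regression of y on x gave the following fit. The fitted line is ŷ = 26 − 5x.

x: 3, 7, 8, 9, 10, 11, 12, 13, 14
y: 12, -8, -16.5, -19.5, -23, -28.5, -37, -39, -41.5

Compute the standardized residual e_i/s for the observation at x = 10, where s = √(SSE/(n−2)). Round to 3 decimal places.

0.529

x=3: ŷ = 26 − 5·3 = 11; e = 12 − 11 = 1
x=7: ŷ = 26 − 5·7 = -9; e = -8 − (-9) = 1
x=8: ŷ = 26 − 5·8 = -14; e = -16.5 − (-14) = -2.5
x=9: ŷ = 26 − 5·9 = -19; e = -19.5 − (-19) = -0.5
x=10: ŷ = 26 − 5·10 = -24; e = -23 − (-24) = 1
x=11: ŷ = 26 − 5·11 = -29; e = -28.5 − (-29) = 0.5
x=12: ŷ = 26 − 5·12 = -34; e = -37 − (-34) = -3
x=13: ŷ = 26 − 5·13 = -39; e = -39 − (-39) = 0
x=14: ŷ = 26 − 5·14 = -44; e = -41.5 − (-44) = 2.5
SSE = 1 + 1 + 6.25 + 0.25 + 1 + 0.25 + 9 + 0 + 6.25 = 25
s = √(25/7) = 1.88982
e/s = 1 / 1.88982 = 0.529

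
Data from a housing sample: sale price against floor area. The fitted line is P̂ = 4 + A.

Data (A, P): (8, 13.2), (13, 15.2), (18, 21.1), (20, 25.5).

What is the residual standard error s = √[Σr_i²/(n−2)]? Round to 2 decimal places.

s = 1.97

A=8: P̂ = 4 + 8 = 12; r = 13.2 − 12 = 1.2
A=13: P̂ = 4 + 13 = 17; r = 15.2 − 17 = -1.8
A=18: P̂ = 4 + 18 = 22; r = 21.1 − 22 = -0.9
A=20: P̂ = 4 + 20 = 24; r = 25.5 − 24 = 1.5
SSE = 1.44 + 3.24 + 0.81 + 2.25 = 7.74
s = √(7.74/2) = √3.87 ≈ 1.97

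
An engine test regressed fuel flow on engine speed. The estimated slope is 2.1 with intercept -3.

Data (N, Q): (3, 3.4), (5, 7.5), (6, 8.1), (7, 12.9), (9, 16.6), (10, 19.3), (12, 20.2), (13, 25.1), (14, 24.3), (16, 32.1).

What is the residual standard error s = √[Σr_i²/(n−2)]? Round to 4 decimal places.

N=3: Q̂ = -3 + 2.1·3 = 3.3; r = 3.4 − 3.3 = 0.1
N=5: Q̂ = -3 + 2.1·5 = 7.5; r = 7.5 − 7.5 = 0
N=6: Q̂ = -3 + 2.1·6 = 9.6; r = 8.1 − 9.6 = -1.5
N=7: Q̂ = -3 + 2.1·7 = 11.7; r = 12.9 − 11.7 = 1.2
N=9: Q̂ = -3 + 2.1·9 = 15.9; r = 16.6 − 15.9 = 0.7
N=10: Q̂ = -3 + 2.1·10 = 18; r = 19.3 − 18 = 1.3
N=12: Q̂ = -3 + 2.1·12 = 22.2; r = 20.2 − 22.2 = -2
N=13: Q̂ = -3 + 2.1·13 = 24.3; r = 25.1 − 24.3 = 0.8
N=14: Q̂ = -3 + 2.1·14 = 26.4; r = 24.3 − 26.4 = -2.1
N=16: Q̂ = -3 + 2.1·16 = 30.6; r = 32.1 − 30.6 = 1.5
SSE = 0.01 + 0 + 2.25 + 1.44 + 0.49 + 1.69 + 4 + 0.64 + 4.41 + 2.25 = 17.18
s = √(17.18/8) = √2.1475 ≈ 1.4654

s = 1.4654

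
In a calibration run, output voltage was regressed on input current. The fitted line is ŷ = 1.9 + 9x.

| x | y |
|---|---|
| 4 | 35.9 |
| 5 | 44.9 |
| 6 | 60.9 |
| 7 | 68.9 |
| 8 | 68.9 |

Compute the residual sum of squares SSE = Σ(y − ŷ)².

SSE = 74

x=4: ŷ = 1.9 + 9·4 = 37.9; e = 35.9 − 37.9 = -2
x=5: ŷ = 1.9 + 9·5 = 46.9; e = 44.9 − 46.9 = -2
x=6: ŷ = 1.9 + 9·6 = 55.9; e = 60.9 − 55.9 = 5
x=7: ŷ = 1.9 + 9·7 = 64.9; e = 68.9 − 64.9 = 4
x=8: ŷ = 1.9 + 9·8 = 73.9; e = 68.9 − 73.9 = -5
SSE = 4 + 4 + 25 + 16 + 25 = 74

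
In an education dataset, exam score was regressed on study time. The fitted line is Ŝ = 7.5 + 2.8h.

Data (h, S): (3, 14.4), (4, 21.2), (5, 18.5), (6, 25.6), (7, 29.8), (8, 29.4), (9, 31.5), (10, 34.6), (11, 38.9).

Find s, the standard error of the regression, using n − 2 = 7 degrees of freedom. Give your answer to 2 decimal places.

s = 2.05

h=3: Ŝ = 7.5 + 2.8·3 = 15.9; e = 14.4 − 15.9 = -1.5
h=4: Ŝ = 7.5 + 2.8·4 = 18.7; e = 21.2 − 18.7 = 2.5
h=5: Ŝ = 7.5 + 2.8·5 = 21.5; e = 18.5 − 21.5 = -3
h=6: Ŝ = 7.5 + 2.8·6 = 24.3; e = 25.6 − 24.3 = 1.3
h=7: Ŝ = 7.5 + 2.8·7 = 27.1; e = 29.8 − 27.1 = 2.7
h=8: Ŝ = 7.5 + 2.8·8 = 29.9; e = 29.4 − 29.9 = -0.5
h=9: Ŝ = 7.5 + 2.8·9 = 32.7; e = 31.5 − 32.7 = -1.2
h=10: Ŝ = 7.5 + 2.8·10 = 35.5; e = 34.6 − 35.5 = -0.9
h=11: Ŝ = 7.5 + 2.8·11 = 38.3; e = 38.9 − 38.3 = 0.6
SSE = 2.25 + 6.25 + 9 + 1.69 + 7.29 + 0.25 + 1.44 + 0.81 + 0.36 = 29.34
s = √(29.34/7) = √4.19143 ≈ 2.05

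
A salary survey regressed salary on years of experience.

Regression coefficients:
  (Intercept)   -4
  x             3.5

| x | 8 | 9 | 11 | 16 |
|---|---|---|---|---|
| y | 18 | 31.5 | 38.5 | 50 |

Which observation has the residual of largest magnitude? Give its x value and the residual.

x=8: ŷ = -4 + 3.5·8 = 24; e = 18 − 24 = -6
x=9: ŷ = -4 + 3.5·9 = 27.5; e = 31.5 − 27.5 = 4
x=11: ŷ = -4 + 3.5·11 = 34.5; e = 38.5 − 34.5 = 4
x=16: ŷ = -4 + 3.5·16 = 52; e = 50 − 52 = -2
Largest |e| is 6 at x = 8, residual -6.

x = 8, e = -6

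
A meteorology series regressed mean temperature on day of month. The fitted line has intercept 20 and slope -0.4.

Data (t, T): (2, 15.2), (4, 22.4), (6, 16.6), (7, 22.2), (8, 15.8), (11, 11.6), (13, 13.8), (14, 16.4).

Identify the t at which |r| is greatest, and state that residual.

t = 7, r = 5

t=2: ŷ = 20 − 0.4·2 = 19.2; r = 15.2 − 19.2 = -4
t=4: ŷ = 20 − 0.4·4 = 18.4; r = 22.4 − 18.4 = 4
t=6: ŷ = 20 − 0.4·6 = 17.6; r = 16.6 − 17.6 = -1
t=7: ŷ = 20 − 0.4·7 = 17.2; r = 22.2 − 17.2 = 5
t=8: ŷ = 20 − 0.4·8 = 16.8; r = 15.8 − 16.8 = -1
t=11: ŷ = 20 − 0.4·11 = 15.6; r = 11.6 − 15.6 = -4
t=13: ŷ = 20 − 0.4·13 = 14.8; r = 13.8 − 14.8 = -1
t=14: ŷ = 20 − 0.4·14 = 14.4; r = 16.4 − 14.4 = 2
Largest |r| is 5 at t = 7, residual 5.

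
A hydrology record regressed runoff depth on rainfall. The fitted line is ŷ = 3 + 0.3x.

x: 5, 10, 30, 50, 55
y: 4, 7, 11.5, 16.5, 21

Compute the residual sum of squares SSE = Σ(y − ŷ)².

SSE = 6

x=5: ŷ = 3 + 0.3·5 = 4.5; r = 4 − 4.5 = -0.5
x=10: ŷ = 3 + 0.3·10 = 6; r = 7 − 6 = 1
x=30: ŷ = 3 + 0.3·30 = 12; r = 11.5 − 12 = -0.5
x=50: ŷ = 3 + 0.3·50 = 18; r = 16.5 − 18 = -1.5
x=55: ŷ = 3 + 0.3·55 = 19.5; r = 21 − 19.5 = 1.5
SSE = 0.25 + 1 + 0.25 + 2.25 + 2.25 = 6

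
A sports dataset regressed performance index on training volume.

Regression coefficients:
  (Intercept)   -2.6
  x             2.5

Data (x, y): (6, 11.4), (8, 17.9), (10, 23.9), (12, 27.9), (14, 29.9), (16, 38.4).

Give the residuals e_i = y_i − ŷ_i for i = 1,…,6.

-1, 0.5, 1.5, 0.5, -2.5, 1

x=6: ŷ = -2.6 + 2.5·6 = 12.4; e = 11.4 − 12.4 = -1
x=8: ŷ = -2.6 + 2.5·8 = 17.4; e = 17.9 − 17.4 = 0.5
x=10: ŷ = -2.6 + 2.5·10 = 22.4; e = 23.9 − 22.4 = 1.5
x=12: ŷ = -2.6 + 2.5·12 = 27.4; e = 27.9 − 27.4 = 0.5
x=14: ŷ = -2.6 + 2.5·14 = 32.4; e = 29.9 − 32.4 = -2.5
x=16: ŷ = -2.6 + 2.5·16 = 37.4; e = 38.4 − 37.4 = 1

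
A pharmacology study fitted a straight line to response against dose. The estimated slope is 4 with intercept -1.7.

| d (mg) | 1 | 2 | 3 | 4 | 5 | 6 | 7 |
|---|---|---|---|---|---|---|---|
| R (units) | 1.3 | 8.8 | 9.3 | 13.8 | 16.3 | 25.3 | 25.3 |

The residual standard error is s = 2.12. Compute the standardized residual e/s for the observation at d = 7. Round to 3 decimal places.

-0.472

ŷ = -1.7 + 4·7 = 26.3
e = 25.3 − 26.3 = -1
e/s = -1 / 2.12 = -0.472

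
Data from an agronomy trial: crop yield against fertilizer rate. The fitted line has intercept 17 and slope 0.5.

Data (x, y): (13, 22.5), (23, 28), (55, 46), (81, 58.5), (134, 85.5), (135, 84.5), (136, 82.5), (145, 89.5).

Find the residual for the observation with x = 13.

r = -1

ŷ = 17 + 0.5·13 = 23.5
r = 22.5 − 23.5 = -1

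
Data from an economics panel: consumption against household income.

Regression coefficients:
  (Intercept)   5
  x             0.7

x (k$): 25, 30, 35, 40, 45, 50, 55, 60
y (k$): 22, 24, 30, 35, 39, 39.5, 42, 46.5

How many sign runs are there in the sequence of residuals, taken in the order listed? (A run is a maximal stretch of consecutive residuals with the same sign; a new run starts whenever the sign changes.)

3 runs

x=25: ŷ = 5 + 0.7·25 = 22.5; e = 22 − 22.5 = -0.5
x=30: ŷ = 5 + 0.7·30 = 26; e = 24 − 26 = -2
x=35: ŷ = 5 + 0.7·35 = 29.5; e = 30 − 29.5 = 0.5
x=40: ŷ = 5 + 0.7·40 = 33; e = 35 − 33 = 2
x=45: ŷ = 5 + 0.7·45 = 36.5; e = 39 − 36.5 = 2.5
x=50: ŷ = 5 + 0.7·50 = 40; e = 39.5 − 40 = -0.5
x=55: ŷ = 5 + 0.7·55 = 43.5; e = 42 − 43.5 = -1.5
x=60: ŷ = 5 + 0.7·60 = 47; e = 46.5 − 47 = -0.5
Signs: − − + + + − − −
Runs: −×2, +×3, −×3 → 3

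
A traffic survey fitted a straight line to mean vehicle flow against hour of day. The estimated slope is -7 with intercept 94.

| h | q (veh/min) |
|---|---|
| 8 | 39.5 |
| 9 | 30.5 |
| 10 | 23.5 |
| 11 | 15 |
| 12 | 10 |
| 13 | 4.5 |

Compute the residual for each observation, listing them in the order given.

h=8: ŷ = 94 − 7·8 = 38; e = 39.5 − 38 = 1.5
h=9: ŷ = 94 − 7·9 = 31; e = 30.5 − 31 = -0.5
h=10: ŷ = 94 − 7·10 = 24; e = 23.5 − 24 = -0.5
h=11: ŷ = 94 − 7·11 = 17; e = 15 − 17 = -2
h=12: ŷ = 94 − 7·12 = 10; e = 10 − 10 = 0
h=13: ŷ = 94 − 7·13 = 3; e = 4.5 − 3 = 1.5

1.5, -0.5, -0.5, -2, 0, 1.5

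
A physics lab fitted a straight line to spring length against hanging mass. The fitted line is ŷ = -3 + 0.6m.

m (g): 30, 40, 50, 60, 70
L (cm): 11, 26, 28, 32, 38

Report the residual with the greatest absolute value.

r = 5

m=30: ŷ = -3 + 0.6·30 = 15; r = 11 − 15 = -4
m=40: ŷ = -3 + 0.6·40 = 21; r = 26 − 21 = 5
m=50: ŷ = -3 + 0.6·50 = 27; r = 28 − 27 = 1
m=60: ŷ = -3 + 0.6·60 = 33; r = 32 − 33 = -1
m=70: ŷ = -3 + 0.6·70 = 39; r = 38 − 39 = -1
Largest |r| is 5 at m = 40, residual 5.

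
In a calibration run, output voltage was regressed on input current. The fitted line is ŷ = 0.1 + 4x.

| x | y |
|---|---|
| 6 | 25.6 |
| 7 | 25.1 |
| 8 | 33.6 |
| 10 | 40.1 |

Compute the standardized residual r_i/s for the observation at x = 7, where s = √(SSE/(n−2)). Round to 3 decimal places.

-1.155

x=6: ŷ = 0.1 + 4·6 = 24.1; r = 25.6 − 24.1 = 1.5
x=7: ŷ = 0.1 + 4·7 = 28.1; r = 25.1 − 28.1 = -3
x=8: ŷ = 0.1 + 4·8 = 32.1; r = 33.6 − 32.1 = 1.5
x=10: ŷ = 0.1 + 4·10 = 40.1; r = 40.1 − 40.1 = 0
SSE = 2.25 + 9 + 2.25 + 0 = 13.5
s = √(13.5/2) = 2.59808
r/s = -3 / 2.59808 = -1.155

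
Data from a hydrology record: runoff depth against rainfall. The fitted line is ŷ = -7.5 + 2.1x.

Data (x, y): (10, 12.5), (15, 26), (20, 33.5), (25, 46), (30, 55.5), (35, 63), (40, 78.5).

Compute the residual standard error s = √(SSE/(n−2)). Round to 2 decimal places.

x=10: ŷ = -7.5 + 2.1·10 = 13.5; e = 12.5 − 13.5 = -1
x=15: ŷ = -7.5 + 2.1·15 = 24; e = 26 − 24 = 2
x=20: ŷ = -7.5 + 2.1·20 = 34.5; e = 33.5 − 34.5 = -1
x=25: ŷ = -7.5 + 2.1·25 = 45; e = 46 − 45 = 1
x=30: ŷ = -7.5 + 2.1·30 = 55.5; e = 55.5 − 55.5 = 0
x=35: ŷ = -7.5 + 2.1·35 = 66; e = 63 − 66 = -3
x=40: ŷ = -7.5 + 2.1·40 = 76.5; e = 78.5 − 76.5 = 2
SSE = 1 + 4 + 1 + 1 + 0 + 9 + 4 = 20
s = √(20/5) = √4 ≈ 2.00

s = 2.00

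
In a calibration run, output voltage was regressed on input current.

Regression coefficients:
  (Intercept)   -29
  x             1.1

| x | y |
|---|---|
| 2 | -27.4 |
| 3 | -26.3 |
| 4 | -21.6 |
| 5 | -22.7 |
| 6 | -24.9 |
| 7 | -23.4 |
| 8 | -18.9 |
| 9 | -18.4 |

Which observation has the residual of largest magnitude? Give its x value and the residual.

x = 4, r = 3

x=2: ŷ = -29 + 1.1·2 = -26.8; r = -27.4 − (-26.8) = -0.6
x=3: ŷ = -29 + 1.1·3 = -25.7; r = -26.3 − (-25.7) = -0.6
x=4: ŷ = -29 + 1.1·4 = -24.6; r = -21.6 − (-24.6) = 3
x=5: ŷ = -29 + 1.1·5 = -23.5; r = -22.7 − (-23.5) = 0.8
x=6: ŷ = -29 + 1.1·6 = -22.4; r = -24.9 − (-22.4) = -2.5
x=7: ŷ = -29 + 1.1·7 = -21.3; r = -23.4 − (-21.3) = -2.1
x=8: ŷ = -29 + 1.1·8 = -20.2; r = -18.9 − (-20.2) = 1.3
x=9: ŷ = -29 + 1.1·9 = -19.1; r = -18.4 − (-19.1) = 0.7
Largest |r| is 3 at x = 4, residual 3.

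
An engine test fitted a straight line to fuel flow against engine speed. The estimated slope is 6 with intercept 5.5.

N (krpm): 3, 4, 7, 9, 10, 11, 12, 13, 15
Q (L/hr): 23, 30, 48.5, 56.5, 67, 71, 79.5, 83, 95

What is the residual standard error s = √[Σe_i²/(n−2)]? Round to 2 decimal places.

N=3: Q̂ = 5.5 + 6·3 = 23.5; e = 23 − 23.5 = -0.5
N=4: Q̂ = 5.5 + 6·4 = 29.5; e = 30 − 29.5 = 0.5
N=7: Q̂ = 5.5 + 6·7 = 47.5; e = 48.5 − 47.5 = 1
N=9: Q̂ = 5.5 + 6·9 = 59.5; e = 56.5 − 59.5 = -3
N=10: Q̂ = 5.5 + 6·10 = 65.5; e = 67 − 65.5 = 1.5
N=11: Q̂ = 5.5 + 6·11 = 71.5; e = 71 − 71.5 = -0.5
N=12: Q̂ = 5.5 + 6·12 = 77.5; e = 79.5 − 77.5 = 2
N=13: Q̂ = 5.5 + 6·13 = 83.5; e = 83 − 83.5 = -0.5
N=15: Q̂ = 5.5 + 6·15 = 95.5; e = 95 − 95.5 = -0.5
SSE = 0.25 + 0.25 + 1 + 9 + 2.25 + 0.25 + 4 + 0.25 + 0.25 = 17.5
s = √(17.5/7) = √2.5 ≈ 1.58

s = 1.58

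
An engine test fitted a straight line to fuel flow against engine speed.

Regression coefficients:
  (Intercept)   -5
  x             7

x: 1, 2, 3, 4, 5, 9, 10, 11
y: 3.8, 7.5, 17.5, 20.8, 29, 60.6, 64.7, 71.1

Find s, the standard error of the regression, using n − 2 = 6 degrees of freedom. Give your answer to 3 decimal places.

s = 1.881

x=1: ŷ = -5 + 7·1 = 2; e = 3.8 − 2 = 1.8
x=2: ŷ = -5 + 7·2 = 9; e = 7.5 − 9 = -1.5
x=3: ŷ = -5 + 7·3 = 16; e = 17.5 − 16 = 1.5
x=4: ŷ = -5 + 7·4 = 23; e = 20.8 − 23 = -2.2
x=5: ŷ = -5 + 7·5 = 30; e = 29 − 30 = -1
x=9: ŷ = -5 + 7·9 = 58; e = 60.6 − 58 = 2.6
x=10: ŷ = -5 + 7·10 = 65; e = 64.7 − 65 = -0.3
x=11: ŷ = -5 + 7·11 = 72; e = 71.1 − 72 = -0.9
SSE = 3.24 + 2.25 + 2.25 + 4.84 + 1 + 6.76 + 0.09 + 0.81 = 21.24
s = √(21.24/6) = √3.54 ≈ 1.881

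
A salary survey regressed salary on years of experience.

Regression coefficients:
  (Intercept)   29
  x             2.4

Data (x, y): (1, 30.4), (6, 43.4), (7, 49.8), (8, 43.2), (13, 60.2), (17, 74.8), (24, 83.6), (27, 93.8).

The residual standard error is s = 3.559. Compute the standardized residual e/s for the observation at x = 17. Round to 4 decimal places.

ŷ = 29 + 2.4·17 = 69.8
e = 74.8 − 69.8 = 5
e/s = 5 / 3.559 = 1.4049

1.4049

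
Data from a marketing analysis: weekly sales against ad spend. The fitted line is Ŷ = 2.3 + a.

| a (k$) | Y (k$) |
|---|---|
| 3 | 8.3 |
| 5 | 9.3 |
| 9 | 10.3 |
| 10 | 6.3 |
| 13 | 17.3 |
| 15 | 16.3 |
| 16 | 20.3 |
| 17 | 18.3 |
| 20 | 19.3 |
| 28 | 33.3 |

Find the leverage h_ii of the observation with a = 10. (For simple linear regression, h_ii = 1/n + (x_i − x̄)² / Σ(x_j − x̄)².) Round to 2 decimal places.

ā = (3 + 5 + 9 + 10 + 13 + 15 + 16 + 17 + 20 + 28)/10 = 13.6
Σ(a − ā)² = 112.36 + 73.96 + 21.16 + 12.96 + 0.36 + 1.96 + 5.76 + 11.56 + 40.96 + 207.36 = 488.4
h = 1/10 + (-3.6)²/488.4 = 0.1 + 0.0265356 = 0.13

h = 0.13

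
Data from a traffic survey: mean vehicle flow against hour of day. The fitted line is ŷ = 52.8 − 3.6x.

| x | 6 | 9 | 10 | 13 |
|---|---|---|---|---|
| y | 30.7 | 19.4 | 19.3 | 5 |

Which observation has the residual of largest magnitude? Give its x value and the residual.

x = 10, r = 2.5

x=6: ŷ = 52.8 − 3.6·6 = 31.2; r = 30.7 − 31.2 = -0.5
x=9: ŷ = 52.8 − 3.6·9 = 20.4; r = 19.4 − 20.4 = -1
x=10: ŷ = 52.8 − 3.6·10 = 16.8; r = 19.3 − 16.8 = 2.5
x=13: ŷ = 52.8 − 3.6·13 = 6; r = 5 − 6 = -1
Largest |r| is 2.5 at x = 10, residual 2.5.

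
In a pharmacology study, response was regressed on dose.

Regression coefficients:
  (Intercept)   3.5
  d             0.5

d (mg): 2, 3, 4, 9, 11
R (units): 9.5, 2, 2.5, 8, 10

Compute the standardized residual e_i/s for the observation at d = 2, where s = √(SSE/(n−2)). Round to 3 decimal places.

d=2: ŷ = 3.5 + 0.5·2 = 4.5; e = 9.5 − 4.5 = 5
d=3: ŷ = 3.5 + 0.5·3 = 5; e = 2 − 5 = -3
d=4: ŷ = 3.5 + 0.5·4 = 5.5; e = 2.5 − 5.5 = -3
d=9: ŷ = 3.5 + 0.5·9 = 8; e = 8 − 8 = 0
d=11: ŷ = 3.5 + 0.5·11 = 9; e = 10 − 9 = 1
SSE = 25 + 9 + 9 + 0 + 1 = 44
s = √(44/3) = 3.82971
e/s = 5 / 3.82971 = 1.306

1.306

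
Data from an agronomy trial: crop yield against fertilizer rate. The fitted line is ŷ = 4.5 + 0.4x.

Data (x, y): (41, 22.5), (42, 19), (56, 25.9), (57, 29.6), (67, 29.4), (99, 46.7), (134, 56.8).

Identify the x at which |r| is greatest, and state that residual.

x=41: ŷ = 4.5 + 0.4·41 = 20.9; r = 22.5 − 20.9 = 1.6
x=42: ŷ = 4.5 + 0.4·42 = 21.3; r = 19 − 21.3 = -2.3
x=56: ŷ = 4.5 + 0.4·56 = 26.9; r = 25.9 − 26.9 = -1
x=57: ŷ = 4.5 + 0.4·57 = 27.3; r = 29.6 − 27.3 = 2.3
x=67: ŷ = 4.5 + 0.4·67 = 31.3; r = 29.4 − 31.3 = -1.9
x=99: ŷ = 4.5 + 0.4·99 = 44.1; r = 46.7 − 44.1 = 2.6
x=134: ŷ = 4.5 + 0.4·134 = 58.1; r = 56.8 − 58.1 = -1.3
Largest |r| is 2.6 at x = 99, residual 2.6.

x = 99, r = 2.6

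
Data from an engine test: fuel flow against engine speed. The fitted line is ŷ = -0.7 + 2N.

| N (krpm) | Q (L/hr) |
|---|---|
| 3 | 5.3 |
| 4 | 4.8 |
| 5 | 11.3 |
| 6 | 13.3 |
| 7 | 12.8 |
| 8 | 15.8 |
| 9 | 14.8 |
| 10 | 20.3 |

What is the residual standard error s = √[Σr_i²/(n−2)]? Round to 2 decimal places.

N=3: ŷ = -0.7 + 2·3 = 5.3; r = 5.3 − 5.3 = 0
N=4: ŷ = -0.7 + 2·4 = 7.3; r = 4.8 − 7.3 = -2.5
N=5: ŷ = -0.7 + 2·5 = 9.3; r = 11.3 − 9.3 = 2
N=6: ŷ = -0.7 + 2·6 = 11.3; r = 13.3 − 11.3 = 2
N=7: ŷ = -0.7 + 2·7 = 13.3; r = 12.8 − 13.3 = -0.5
N=8: ŷ = -0.7 + 2·8 = 15.3; r = 15.8 − 15.3 = 0.5
N=9: ŷ = -0.7 + 2·9 = 17.3; r = 14.8 − 17.3 = -2.5
N=10: ŷ = -0.7 + 2·10 = 19.3; r = 20.3 − 19.3 = 1
SSE = 0 + 6.25 + 4 + 4 + 0.25 + 0.25 + 6.25 + 1 = 22
s = √(22/6) = √3.66667 ≈ 1.91

s = 1.91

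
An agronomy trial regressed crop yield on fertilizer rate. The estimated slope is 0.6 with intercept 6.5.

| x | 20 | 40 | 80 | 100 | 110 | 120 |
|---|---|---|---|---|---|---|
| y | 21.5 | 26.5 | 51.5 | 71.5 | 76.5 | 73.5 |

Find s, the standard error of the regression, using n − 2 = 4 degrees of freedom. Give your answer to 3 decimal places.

x=20: ŷ = 6.5 + 0.6·20 = 18.5; r = 21.5 − 18.5 = 3
x=40: ŷ = 6.5 + 0.6·40 = 30.5; r = 26.5 − 30.5 = -4
x=80: ŷ = 6.5 + 0.6·80 = 54.5; r = 51.5 − 54.5 = -3
x=100: ŷ = 6.5 + 0.6·100 = 66.5; r = 71.5 − 66.5 = 5
x=110: ŷ = 6.5 + 0.6·110 = 72.5; r = 76.5 − 72.5 = 4
x=120: ŷ = 6.5 + 0.6·120 = 78.5; r = 73.5 − 78.5 = -5
SSE = 9 + 16 + 9 + 25 + 16 + 25 = 100
s = √(100/4) = √25 ≈ 5.000

s = 5.000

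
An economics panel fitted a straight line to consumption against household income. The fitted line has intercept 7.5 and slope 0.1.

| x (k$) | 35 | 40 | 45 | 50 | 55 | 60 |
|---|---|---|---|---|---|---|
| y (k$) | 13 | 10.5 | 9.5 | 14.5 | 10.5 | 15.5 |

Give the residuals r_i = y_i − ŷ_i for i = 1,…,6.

x=35: ŷ = 7.5 + 0.1·35 = 11; r = 13 − 11 = 2
x=40: ŷ = 7.5 + 0.1·40 = 11.5; r = 10.5 − 11.5 = -1
x=45: ŷ = 7.5 + 0.1·45 = 12; r = 9.5 − 12 = -2.5
x=50: ŷ = 7.5 + 0.1·50 = 12.5; r = 14.5 − 12.5 = 2
x=55: ŷ = 7.5 + 0.1·55 = 13; r = 10.5 − 13 = -2.5
x=60: ŷ = 7.5 + 0.1·60 = 13.5; r = 15.5 − 13.5 = 2

2, -1, -2.5, 2, -2.5, 2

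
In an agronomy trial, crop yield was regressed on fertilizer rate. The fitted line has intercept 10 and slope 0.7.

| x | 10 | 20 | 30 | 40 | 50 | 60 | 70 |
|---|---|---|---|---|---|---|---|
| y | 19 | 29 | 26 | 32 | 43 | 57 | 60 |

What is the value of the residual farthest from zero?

e = -6

x=10: ŷ = 10 + 0.7·10 = 17; e = 19 − 17 = 2
x=20: ŷ = 10 + 0.7·20 = 24; e = 29 − 24 = 5
x=30: ŷ = 10 + 0.7·30 = 31; e = 26 − 31 = -5
x=40: ŷ = 10 + 0.7·40 = 38; e = 32 − 38 = -6
x=50: ŷ = 10 + 0.7·50 = 45; e = 43 − 45 = -2
x=60: ŷ = 10 + 0.7·60 = 52; e = 57 − 52 = 5
x=70: ŷ = 10 + 0.7·70 = 59; e = 60 − 59 = 1
Largest |e| is 6 at x = 40, residual -6.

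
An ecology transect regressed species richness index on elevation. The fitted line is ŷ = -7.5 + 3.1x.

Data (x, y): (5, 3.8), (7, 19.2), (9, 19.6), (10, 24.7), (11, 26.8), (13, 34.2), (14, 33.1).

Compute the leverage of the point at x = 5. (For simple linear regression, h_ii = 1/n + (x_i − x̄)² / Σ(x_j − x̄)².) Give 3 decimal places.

h = 0.531

x̄ = (5 + 7 + 9 + 10 + 11 + 13 + 14)/7 = 9.85714
Σ(x − x̄)² = 23.5918 + 8.16327 + 0.734694 + 0.0204082 + 1.30612 + 9.87755 + 17.1633 = 60.8571
h = 1/7 + (-4.85714)²/60.8571 = 0.142857 + 0.387659 = 0.531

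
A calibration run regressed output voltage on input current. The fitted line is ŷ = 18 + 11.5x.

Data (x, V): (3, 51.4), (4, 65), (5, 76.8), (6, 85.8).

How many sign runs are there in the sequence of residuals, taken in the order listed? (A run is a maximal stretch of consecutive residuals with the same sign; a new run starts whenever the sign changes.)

x=3: ŷ = 18 + 11.5·3 = 52.5; e = 51.4 − 52.5 = -1.1
x=4: ŷ = 18 + 11.5·4 = 64; e = 65 − 64 = 1
x=5: ŷ = 18 + 11.5·5 = 75.5; e = 76.8 − 75.5 = 1.3
x=6: ŷ = 18 + 11.5·6 = 87; e = 85.8 − 87 = -1.2
Signs: − + + −
Runs: −×1, +×2, −×1 → 3

3 runs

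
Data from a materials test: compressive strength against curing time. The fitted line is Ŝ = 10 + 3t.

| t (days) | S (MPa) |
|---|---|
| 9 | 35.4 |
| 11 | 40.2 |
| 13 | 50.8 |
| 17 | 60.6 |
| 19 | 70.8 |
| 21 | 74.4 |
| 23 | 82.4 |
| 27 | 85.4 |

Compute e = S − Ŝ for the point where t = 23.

Ŝ = 10 + 3·23 = 79
e = 82.4 − 79 = 3.4

e = 3.4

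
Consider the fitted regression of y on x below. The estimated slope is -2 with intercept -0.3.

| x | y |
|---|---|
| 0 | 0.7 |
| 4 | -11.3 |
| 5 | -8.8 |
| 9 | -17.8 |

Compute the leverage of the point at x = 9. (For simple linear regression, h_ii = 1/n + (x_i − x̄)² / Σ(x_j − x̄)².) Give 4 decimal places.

x̄ = (0 + 4 + 5 + 9)/4 = 4.5
Σ(x − x̄)² = 20.25 + 0.25 + 0.25 + 20.25 = 41
h = 1/4 + (4.5)²/41 = 0.25 + 0.493902 = 0.7439

h = 0.7439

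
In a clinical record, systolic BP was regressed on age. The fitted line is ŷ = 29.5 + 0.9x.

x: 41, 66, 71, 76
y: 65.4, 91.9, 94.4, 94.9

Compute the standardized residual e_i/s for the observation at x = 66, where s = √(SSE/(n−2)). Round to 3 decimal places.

x=41: ŷ = 29.5 + 0.9·41 = 66.4; e = 65.4 − 66.4 = -1
x=66: ŷ = 29.5 + 0.9·66 = 88.9; e = 91.9 − 88.9 = 3
x=71: ŷ = 29.5 + 0.9·71 = 93.4; e = 94.4 − 93.4 = 1
x=76: ŷ = 29.5 + 0.9·76 = 97.9; e = 94.9 − 97.9 = -3
SSE = 1 + 9 + 1 + 9 = 20
s = √(20/2) = 3.16228
e/s = 3 / 3.16228 = 0.949

0.949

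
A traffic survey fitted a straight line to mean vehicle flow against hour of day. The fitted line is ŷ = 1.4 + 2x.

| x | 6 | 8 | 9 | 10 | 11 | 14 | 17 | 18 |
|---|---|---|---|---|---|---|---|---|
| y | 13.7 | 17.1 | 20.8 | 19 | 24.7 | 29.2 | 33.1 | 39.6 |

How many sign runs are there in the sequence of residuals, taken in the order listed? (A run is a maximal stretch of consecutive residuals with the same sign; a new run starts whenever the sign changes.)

7 runs

x=6: ŷ = 1.4 + 2·6 = 13.4; e = 13.7 − 13.4 = 0.3
x=8: ŷ = 1.4 + 2·8 = 17.4; e = 17.1 − 17.4 = -0.3
x=9: ŷ = 1.4 + 2·9 = 19.4; e = 20.8 − 19.4 = 1.4
x=10: ŷ = 1.4 + 2·10 = 21.4; e = 19 − 21.4 = -2.4
x=11: ŷ = 1.4 + 2·11 = 23.4; e = 24.7 − 23.4 = 1.3
x=14: ŷ = 1.4 + 2·14 = 29.4; e = 29.2 − 29.4 = -0.2
x=17: ŷ = 1.4 + 2·17 = 35.4; e = 33.1 − 35.4 = -2.3
x=18: ŷ = 1.4 + 2·18 = 37.4; e = 39.6 − 37.4 = 2.2
Signs: + − + − + − − +
Runs: +×1, −×1, +×1, −×1, +×1, −×2, +×1 → 7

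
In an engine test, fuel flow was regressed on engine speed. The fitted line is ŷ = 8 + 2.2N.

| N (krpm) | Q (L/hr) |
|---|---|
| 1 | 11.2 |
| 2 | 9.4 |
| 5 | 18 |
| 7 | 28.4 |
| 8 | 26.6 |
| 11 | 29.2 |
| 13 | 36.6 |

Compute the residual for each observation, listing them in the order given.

N=1: ŷ = 8 + 2.2·1 = 10.2; r = 11.2 − 10.2 = 1
N=2: ŷ = 8 + 2.2·2 = 12.4; r = 9.4 − 12.4 = -3
N=5: ŷ = 8 + 2.2·5 = 19; r = 18 − 19 = -1
N=7: ŷ = 8 + 2.2·7 = 23.4; r = 28.4 − 23.4 = 5
N=8: ŷ = 8 + 2.2·8 = 25.6; r = 26.6 − 25.6 = 1
N=11: ŷ = 8 + 2.2·11 = 32.2; r = 29.2 − 32.2 = -3
N=13: ŷ = 8 + 2.2·13 = 36.6; r = 36.6 − 36.6 = 0

1, -3, -1, 5, 1, -3, 0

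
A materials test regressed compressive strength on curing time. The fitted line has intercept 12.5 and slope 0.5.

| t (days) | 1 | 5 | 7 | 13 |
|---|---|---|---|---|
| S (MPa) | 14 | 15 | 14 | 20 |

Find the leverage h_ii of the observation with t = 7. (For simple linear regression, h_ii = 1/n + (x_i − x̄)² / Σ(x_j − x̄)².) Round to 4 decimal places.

t̄ = (1 + 5 + 7 + 13)/4 = 6.5
Σ(t − t̄)² = 30.25 + 2.25 + 0.25 + 42.25 = 75
h = 1/4 + (0.5)²/75 = 0.25 + 0.00333333 = 0.2533

h = 0.2533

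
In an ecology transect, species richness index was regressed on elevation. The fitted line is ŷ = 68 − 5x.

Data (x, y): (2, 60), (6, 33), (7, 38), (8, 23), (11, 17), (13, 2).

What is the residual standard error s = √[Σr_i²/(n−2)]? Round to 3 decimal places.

s = 4.899

x=2: ŷ = 68 − 5·2 = 58; r = 60 − 58 = 2
x=6: ŷ = 68 − 5·6 = 38; r = 33 − 38 = -5
x=7: ŷ = 68 − 5·7 = 33; r = 38 − 33 = 5
x=8: ŷ = 68 − 5·8 = 28; r = 23 − 28 = -5
x=11: ŷ = 68 − 5·11 = 13; r = 17 − 13 = 4
x=13: ŷ = 68 − 5·13 = 3; r = 2 − 3 = -1
SSE = 4 + 25 + 25 + 25 + 16 + 1 = 96
s = √(96/4) = √24 ≈ 4.899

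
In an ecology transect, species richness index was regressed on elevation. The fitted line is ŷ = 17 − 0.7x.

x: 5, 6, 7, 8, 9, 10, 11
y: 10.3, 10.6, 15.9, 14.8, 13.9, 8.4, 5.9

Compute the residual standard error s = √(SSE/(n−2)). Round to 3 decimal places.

s = 3.618

x=5: ŷ = 17 − 0.7·5 = 13.5; r = 10.3 − 13.5 = -3.2
x=6: ŷ = 17 − 0.7·6 = 12.8; r = 10.6 − 12.8 = -2.2
x=7: ŷ = 17 − 0.7·7 = 12.1; r = 15.9 − 12.1 = 3.8
x=8: ŷ = 17 − 0.7·8 = 11.4; r = 14.8 − 11.4 = 3.4
x=9: ŷ = 17 − 0.7·9 = 10.7; r = 13.9 − 10.7 = 3.2
x=10: ŷ = 17 − 0.7·10 = 10; r = 8.4 − 10 = -1.6
x=11: ŷ = 17 − 0.7·11 = 9.3; r = 5.9 − 9.3 = -3.4
SSE = 10.24 + 4.84 + 14.44 + 11.56 + 10.24 + 2.56 + 11.56 = 65.44
s = √(65.44/5) = √13.088 ≈ 3.618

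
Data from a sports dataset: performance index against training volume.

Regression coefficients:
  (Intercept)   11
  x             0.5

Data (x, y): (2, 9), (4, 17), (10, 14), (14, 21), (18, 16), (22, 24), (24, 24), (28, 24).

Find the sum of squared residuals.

SSE = 60

x=2: ŷ = 11 + 0.5·2 = 12; e = 9 − 12 = -3
x=4: ŷ = 11 + 0.5·4 = 13; e = 17 − 13 = 4
x=10: ŷ = 11 + 0.5·10 = 16; e = 14 − 16 = -2
x=14: ŷ = 11 + 0.5·14 = 18; e = 21 − 18 = 3
x=18: ŷ = 11 + 0.5·18 = 20; e = 16 − 20 = -4
x=22: ŷ = 11 + 0.5·22 = 22; e = 24 − 22 = 2
x=24: ŷ = 11 + 0.5·24 = 23; e = 24 − 23 = 1
x=28: ŷ = 11 + 0.5·28 = 25; e = 24 − 25 = -1
SSE = 9 + 16 + 4 + 9 + 16 + 4 + 1 + 1 = 60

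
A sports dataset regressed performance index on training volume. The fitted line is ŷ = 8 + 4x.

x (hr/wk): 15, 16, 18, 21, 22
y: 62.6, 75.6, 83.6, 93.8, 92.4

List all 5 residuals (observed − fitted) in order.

x=15: ŷ = 8 + 4·15 = 68; e = 62.6 − 68 = -5.4
x=16: ŷ = 8 + 4·16 = 72; e = 75.6 − 72 = 3.6
x=18: ŷ = 8 + 4·18 = 80; e = 83.6 − 80 = 3.6
x=21: ŷ = 8 + 4·21 = 92; e = 93.8 − 92 = 1.8
x=22: ŷ = 8 + 4·22 = 96; e = 92.4 − 96 = -3.6

-5.4, 3.6, 3.6, 1.8, -3.6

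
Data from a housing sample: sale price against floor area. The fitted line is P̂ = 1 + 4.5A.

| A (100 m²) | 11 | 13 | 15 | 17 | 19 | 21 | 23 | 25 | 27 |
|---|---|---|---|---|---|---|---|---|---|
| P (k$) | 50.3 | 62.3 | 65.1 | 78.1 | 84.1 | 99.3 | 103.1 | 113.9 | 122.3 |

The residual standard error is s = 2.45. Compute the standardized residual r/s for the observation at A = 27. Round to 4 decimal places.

-0.0816

P̂ = 1 + 4.5·27 = 122.5
r = 122.3 − 122.5 = -0.2
r/s = -0.2 / 2.45 = -0.0816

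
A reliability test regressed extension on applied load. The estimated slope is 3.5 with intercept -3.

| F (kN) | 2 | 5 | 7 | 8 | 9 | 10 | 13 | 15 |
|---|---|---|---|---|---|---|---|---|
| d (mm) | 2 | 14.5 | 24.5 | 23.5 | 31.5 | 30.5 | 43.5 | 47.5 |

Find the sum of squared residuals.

SSE = 31.5

F=2: d̂ = -3 + 3.5·2 = 4; e = 2 − 4 = -2
F=5: d̂ = -3 + 3.5·5 = 14.5; e = 14.5 − 14.5 = 0
F=7: d̂ = -3 + 3.5·7 = 21.5; e = 24.5 − 21.5 = 3
F=8: d̂ = -3 + 3.5·8 = 25; e = 23.5 − 25 = -1.5
F=9: d̂ = -3 + 3.5·9 = 28.5; e = 31.5 − 28.5 = 3
F=10: d̂ = -3 + 3.5·10 = 32; e = 30.5 − 32 = -1.5
F=13: d̂ = -3 + 3.5·13 = 42.5; e = 43.5 − 42.5 = 1
F=15: d̂ = -3 + 3.5·15 = 49.5; e = 47.5 − 49.5 = -2
SSE = 4 + 0 + 9 + 2.25 + 9 + 2.25 + 1 + 4 = 31.5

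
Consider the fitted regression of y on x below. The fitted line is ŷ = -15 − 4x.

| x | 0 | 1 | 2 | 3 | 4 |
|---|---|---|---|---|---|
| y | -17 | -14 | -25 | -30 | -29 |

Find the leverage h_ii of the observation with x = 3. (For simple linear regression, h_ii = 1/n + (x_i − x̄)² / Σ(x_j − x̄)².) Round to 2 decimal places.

h = 0.30

x̄ = (0 + 1 + 2 + 3 + 4)/5 = 2
Σ(x − x̄)² = 4 + 1 + 0 + 1 + 4 = 10
h = 1/5 + (1)²/10 = 0.2 + 0.1 = 0.30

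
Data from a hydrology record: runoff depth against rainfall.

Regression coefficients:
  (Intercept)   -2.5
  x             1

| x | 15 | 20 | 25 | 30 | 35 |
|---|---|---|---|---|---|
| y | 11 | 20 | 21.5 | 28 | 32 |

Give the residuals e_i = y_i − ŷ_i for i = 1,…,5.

x=15: ŷ = -2.5 + 15 = 12.5; e = 11 − 12.5 = -1.5
x=20: ŷ = -2.5 + 20 = 17.5; e = 20 − 17.5 = 2.5
x=25: ŷ = -2.5 + 25 = 22.5; e = 21.5 − 22.5 = -1
x=30: ŷ = -2.5 + 30 = 27.5; e = 28 − 27.5 = 0.5
x=35: ŷ = -2.5 + 35 = 32.5; e = 32 − 32.5 = -0.5

-1.5, 2.5, -1, 0.5, -0.5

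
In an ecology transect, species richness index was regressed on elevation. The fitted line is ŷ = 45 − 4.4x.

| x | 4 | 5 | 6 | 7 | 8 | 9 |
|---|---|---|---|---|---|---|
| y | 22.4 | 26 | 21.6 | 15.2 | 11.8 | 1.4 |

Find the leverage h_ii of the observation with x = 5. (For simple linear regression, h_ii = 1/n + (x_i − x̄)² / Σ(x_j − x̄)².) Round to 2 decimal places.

h = 0.30

x̄ = (4 + 5 + 6 + 7 + 8 + 9)/6 = 6.5
Σ(x − x̄)² = 6.25 + 2.25 + 0.25 + 0.25 + 2.25 + 6.25 = 17.5
h = 1/6 + (-1.5)²/17.5 = 0.166667 + 0.128571 = 0.30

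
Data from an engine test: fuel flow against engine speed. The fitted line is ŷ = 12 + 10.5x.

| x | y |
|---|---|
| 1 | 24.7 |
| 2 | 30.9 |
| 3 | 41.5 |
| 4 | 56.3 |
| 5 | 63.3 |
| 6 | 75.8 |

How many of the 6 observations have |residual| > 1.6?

x=1: ŷ = 12 + 10.5·1 = 22.5; e = 24.7 − 22.5 = 2.2
x=2: ŷ = 12 + 10.5·2 = 33; e = 30.9 − 33 = -2.1
x=3: ŷ = 12 + 10.5·3 = 43.5; e = 41.5 − 43.5 = -2
x=4: ŷ = 12 + 10.5·4 = 54; e = 56.3 − 54 = 2.3
x=5: ŷ = 12 + 10.5·5 = 64.5; e = 63.3 − 64.5 = -1.2
x=6: ŷ = 12 + 10.5·6 = 75; e = 75.8 − 75 = 0.8
|e| > 1.6: x=1 (|e|=2.2), x=2 (|e|=2.1), x=3 (|e|=2), x=4 (|e|=2.3) → 4

4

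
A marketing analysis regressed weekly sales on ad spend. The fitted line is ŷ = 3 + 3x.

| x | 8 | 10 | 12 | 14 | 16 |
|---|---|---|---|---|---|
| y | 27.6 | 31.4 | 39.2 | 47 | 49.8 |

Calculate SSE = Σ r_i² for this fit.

SSE = 8.4

x=8: ŷ = 3 + 3·8 = 27; r = 27.6 − 27 = 0.6
x=10: ŷ = 3 + 3·10 = 33; r = 31.4 − 33 = -1.6
x=12: ŷ = 3 + 3·12 = 39; r = 39.2 − 39 = 0.2
x=14: ŷ = 3 + 3·14 = 45; r = 47 − 45 = 2
x=16: ŷ = 3 + 3·16 = 51; r = 49.8 − 51 = -1.2
SSE = 0.36 + 2.56 + 0.04 + 4 + 1.44 = 8.4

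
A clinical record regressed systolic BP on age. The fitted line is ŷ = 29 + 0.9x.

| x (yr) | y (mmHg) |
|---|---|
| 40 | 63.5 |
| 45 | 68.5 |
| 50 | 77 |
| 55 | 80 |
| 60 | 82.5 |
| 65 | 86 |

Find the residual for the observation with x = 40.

ŷ = 29 + 0.9·40 = 65
r = 63.5 − 65 = -1.5

r = -1.5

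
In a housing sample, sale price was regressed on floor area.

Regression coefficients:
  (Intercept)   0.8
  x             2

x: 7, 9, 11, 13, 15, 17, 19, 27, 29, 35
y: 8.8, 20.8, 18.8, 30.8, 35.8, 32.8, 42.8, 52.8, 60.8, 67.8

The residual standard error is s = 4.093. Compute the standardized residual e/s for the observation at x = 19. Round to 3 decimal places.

0.977

ŷ = 0.8 + 2·19 = 38.8
e = 42.8 − 38.8 = 4
e/s = 4 / 4.093 = 0.977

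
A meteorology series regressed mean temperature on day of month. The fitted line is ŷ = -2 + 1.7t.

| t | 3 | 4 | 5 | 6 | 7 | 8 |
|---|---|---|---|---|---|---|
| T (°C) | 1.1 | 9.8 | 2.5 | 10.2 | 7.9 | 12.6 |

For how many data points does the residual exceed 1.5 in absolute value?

5

t=3: ŷ = -2 + 1.7·3 = 3.1; r = 1.1 − 3.1 = -2
t=4: ŷ = -2 + 1.7·4 = 4.8; r = 9.8 − 4.8 = 5
t=5: ŷ = -2 + 1.7·5 = 6.5; r = 2.5 − 6.5 = -4
t=6: ŷ = -2 + 1.7·6 = 8.2; r = 10.2 − 8.2 = 2
t=7: ŷ = -2 + 1.7·7 = 9.9; r = 7.9 − 9.9 = -2
t=8: ŷ = -2 + 1.7·8 = 11.6; r = 12.6 − 11.6 = 1
|r| > 1.5: t=3 (|r|=2), t=4 (|r|=5), t=5 (|r|=4), t=6 (|r|=2), t=7 (|r|=2) → 5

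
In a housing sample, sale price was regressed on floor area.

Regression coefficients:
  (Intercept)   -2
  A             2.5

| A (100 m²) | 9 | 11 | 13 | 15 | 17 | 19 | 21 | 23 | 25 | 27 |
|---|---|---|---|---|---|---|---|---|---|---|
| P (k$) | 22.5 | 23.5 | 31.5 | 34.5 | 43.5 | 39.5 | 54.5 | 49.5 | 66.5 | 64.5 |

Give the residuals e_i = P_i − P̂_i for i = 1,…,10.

A=9: P̂ = -2 + 2.5·9 = 20.5; e = 22.5 − 20.5 = 2
A=11: P̂ = -2 + 2.5·11 = 25.5; e = 23.5 − 25.5 = -2
A=13: P̂ = -2 + 2.5·13 = 30.5; e = 31.5 − 30.5 = 1
A=15: P̂ = -2 + 2.5·15 = 35.5; e = 34.5 − 35.5 = -1
A=17: P̂ = -2 + 2.5·17 = 40.5; e = 43.5 − 40.5 = 3
A=19: P̂ = -2 + 2.5·19 = 45.5; e = 39.5 − 45.5 = -6
A=21: P̂ = -2 + 2.5·21 = 50.5; e = 54.5 − 50.5 = 4
A=23: P̂ = -2 + 2.5·23 = 55.5; e = 49.5 − 55.5 = -6
A=25: P̂ = -2 + 2.5·25 = 60.5; e = 66.5 − 60.5 = 6
A=27: P̂ = -2 + 2.5·27 = 65.5; e = 64.5 − 65.5 = -1

2, -2, 1, -1, 3, -6, 4, -6, 6, -1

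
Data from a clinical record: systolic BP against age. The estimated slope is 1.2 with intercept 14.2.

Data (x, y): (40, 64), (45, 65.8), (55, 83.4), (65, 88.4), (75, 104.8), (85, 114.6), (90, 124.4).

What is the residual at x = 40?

r = 1.8

ŷ = 14.2 + 1.2·40 = 62.2
r = 64 − 62.2 = 1.8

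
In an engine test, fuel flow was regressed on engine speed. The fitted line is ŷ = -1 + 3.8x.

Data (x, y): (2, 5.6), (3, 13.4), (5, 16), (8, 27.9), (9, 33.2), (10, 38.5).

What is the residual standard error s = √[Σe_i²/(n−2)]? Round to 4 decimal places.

s = 2.1506

x=2: ŷ = -1 + 3.8·2 = 6.6; e = 5.6 − 6.6 = -1
x=3: ŷ = -1 + 3.8·3 = 10.4; e = 13.4 − 10.4 = 3
x=5: ŷ = -1 + 3.8·5 = 18; e = 16 − 18 = -2
x=8: ŷ = -1 + 3.8·8 = 29.4; e = 27.9 − 29.4 = -1.5
x=9: ŷ = -1 + 3.8·9 = 33.2; e = 33.2 − 33.2 = 0
x=10: ŷ = -1 + 3.8·10 = 37; e = 38.5 − 37 = 1.5
SSE = 1 + 9 + 4 + 2.25 + 0 + 2.25 = 18.5
s = √(18.5/4) = √4.625 ≈ 2.1506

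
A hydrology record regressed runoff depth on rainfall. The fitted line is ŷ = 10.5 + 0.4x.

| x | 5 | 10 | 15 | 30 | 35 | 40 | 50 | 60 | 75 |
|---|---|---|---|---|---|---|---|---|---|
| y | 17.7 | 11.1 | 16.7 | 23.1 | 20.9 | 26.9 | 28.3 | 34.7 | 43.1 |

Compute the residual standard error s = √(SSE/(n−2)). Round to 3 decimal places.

x=5: ŷ = 10.5 + 0.4·5 = 12.5; e = 17.7 − 12.5 = 5.2
x=10: ŷ = 10.5 + 0.4·10 = 14.5; e = 11.1 − 14.5 = -3.4
x=15: ŷ = 10.5 + 0.4·15 = 16.5; e = 16.7 − 16.5 = 0.2
x=30: ŷ = 10.5 + 0.4·30 = 22.5; e = 23.1 − 22.5 = 0.6
x=35: ŷ = 10.5 + 0.4·35 = 24.5; e = 20.9 − 24.5 = -3.6
x=40: ŷ = 10.5 + 0.4·40 = 26.5; e = 26.9 − 26.5 = 0.4
x=50: ŷ = 10.5 + 0.4·50 = 30.5; e = 28.3 − 30.5 = -2.2
x=60: ŷ = 10.5 + 0.4·60 = 34.5; e = 34.7 − 34.5 = 0.2
x=75: ŷ = 10.5 + 0.4·75 = 40.5; e = 43.1 − 40.5 = 2.6
SSE = 27.04 + 11.56 + 0.04 + 0.36 + 12.96 + 0.16 + 4.84 + 0.04 + 6.76 = 63.76
s = √(63.76/7) = √9.10857 ≈ 3.018

s = 3.018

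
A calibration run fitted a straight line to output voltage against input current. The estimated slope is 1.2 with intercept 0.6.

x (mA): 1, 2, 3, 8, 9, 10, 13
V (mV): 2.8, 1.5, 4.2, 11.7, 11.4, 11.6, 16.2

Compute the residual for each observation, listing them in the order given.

1, -1.5, 0, 1.5, 0, -1, 0

x=1: ŷ = 0.6 + 1.2·1 = 1.8; r = 2.8 − 1.8 = 1
x=2: ŷ = 0.6 + 1.2·2 = 3; r = 1.5 − 3 = -1.5
x=3: ŷ = 0.6 + 1.2·3 = 4.2; r = 4.2 − 4.2 = 0
x=8: ŷ = 0.6 + 1.2·8 = 10.2; r = 11.7 − 10.2 = 1.5
x=9: ŷ = 0.6 + 1.2·9 = 11.4; r = 11.4 − 11.4 = 0
x=10: ŷ = 0.6 + 1.2·10 = 12.6; r = 11.6 − 12.6 = -1
x=13: ŷ = 0.6 + 1.2·13 = 16.2; r = 16.2 − 16.2 = 0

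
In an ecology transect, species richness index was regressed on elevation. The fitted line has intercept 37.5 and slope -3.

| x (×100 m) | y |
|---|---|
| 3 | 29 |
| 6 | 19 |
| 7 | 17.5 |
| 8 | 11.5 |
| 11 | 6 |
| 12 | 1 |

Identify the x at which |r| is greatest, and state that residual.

x = 8, r = -2

x=3: ŷ = 37.5 − 3·3 = 28.5; r = 29 − 28.5 = 0.5
x=6: ŷ = 37.5 − 3·6 = 19.5; r = 19 − 19.5 = -0.5
x=7: ŷ = 37.5 − 3·7 = 16.5; r = 17.5 − 16.5 = 1
x=8: ŷ = 37.5 − 3·8 = 13.5; r = 11.5 − 13.5 = -2
x=11: ŷ = 37.5 − 3·11 = 4.5; r = 6 − 4.5 = 1.5
x=12: ŷ = 37.5 − 3·12 = 1.5; r = 1 − 1.5 = -0.5
Largest |r| is 2 at x = 8, residual -2.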